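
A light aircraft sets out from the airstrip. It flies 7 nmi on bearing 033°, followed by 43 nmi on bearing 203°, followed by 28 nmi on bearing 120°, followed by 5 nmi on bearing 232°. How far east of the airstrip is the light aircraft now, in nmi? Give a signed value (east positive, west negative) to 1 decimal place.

7.3 nmi

Leg 1 (033°, 7 nmi): east 7 sin 33° = 3.81, north 7 cos 33° = 5.87
Leg 2 (203°, 43 nmi): east 43 sin 203° = -16.80, north 43 cos 203° = -39.58
Leg 3 (120°, 28 nmi): east 28 sin 120° = 24.25, north 28 cos 120° = -14.00
Leg 4 (232°, 5 nmi): east 5 sin 232° = -3.94, north 5 cos 232° = -3.08
Net east component: 7.32 nmi.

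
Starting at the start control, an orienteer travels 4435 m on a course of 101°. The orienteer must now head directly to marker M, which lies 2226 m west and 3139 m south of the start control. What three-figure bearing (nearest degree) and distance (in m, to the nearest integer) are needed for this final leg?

251°, 6968 m

Leg 1 (101°, 4435 m): east 4435 sin 101° = 4353.52, north 4435 cos 101° = -846.24
Current position: (4353.52, -846.24). Target: (-2226, -3139). Remaining: Δeast = -6579.52, Δnorth = -2292.76.
Bearing = atan2(-6579.52, -2292.76) mod 360° = 250.79°; distance = √((-6579.52)² + (-2292.76)²) = 6967.553 m.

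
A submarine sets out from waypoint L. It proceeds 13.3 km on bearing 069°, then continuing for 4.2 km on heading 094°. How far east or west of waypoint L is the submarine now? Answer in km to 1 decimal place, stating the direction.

16.6 km east

Leg 1 (069°, 13.3 km): east 13.3 sin 69° = 12.42, north 13.3 cos 69° = 4.77
Leg 2 (094°, 4.2 km): east 4.2 sin 94° = 4.19, north 4.2 cos 94° = -0.29
Net east component: 16.61 km.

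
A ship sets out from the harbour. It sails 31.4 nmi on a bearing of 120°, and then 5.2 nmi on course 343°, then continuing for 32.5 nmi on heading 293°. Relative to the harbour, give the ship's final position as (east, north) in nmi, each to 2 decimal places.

Leg 1 (120°, 31.4 nmi): east 31.4 sin 120° = 27.19, north 31.4 cos 120° = -15.70
Leg 2 (343°, 5.2 nmi): east 5.2 sin 343° = -1.52, north 5.2 cos 343° = 4.97
Leg 3 (293°, 32.5 nmi): east 32.5 sin 293° = -29.92, north 32.5 cos 293° = 12.70
Summing: -4.24 nmi east, 1.97 nmi north → (-4.24, 1.97).

(-4.24, 1.97)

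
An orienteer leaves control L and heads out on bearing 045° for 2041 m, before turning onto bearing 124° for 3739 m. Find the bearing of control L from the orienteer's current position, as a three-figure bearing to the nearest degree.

278°

Leg 1 (045°, 2041 m): east 2041 sin 45° = 1443.20, north 2041 cos 45° = 1443.20
Leg 2 (124°, 3739 m): east 3739 sin 124° = 3099.77, north 3739 cos 124° = -2090.82
Net displacement: 4542.98 east, -647.62 north. Direction back to start is (-4542.98, 647.62): bearing = atan2(-4542.98, 647.62) mod 360° = 278.11° ≈ 278°.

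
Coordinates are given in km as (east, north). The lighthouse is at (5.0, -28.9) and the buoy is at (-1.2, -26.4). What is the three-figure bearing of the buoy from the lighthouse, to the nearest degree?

Δeast = -1.2 − 5.0 = -6.20; Δnorth = -26.4 − -28.9 = 2.50.
Bearing = atan2(Δeast, Δnorth) mod 360° = 291.96° ≈ 292°.

292°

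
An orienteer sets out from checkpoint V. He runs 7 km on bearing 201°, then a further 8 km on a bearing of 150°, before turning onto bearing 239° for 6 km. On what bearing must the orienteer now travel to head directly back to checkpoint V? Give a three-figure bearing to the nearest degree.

012°

Leg 1 (201°, 7 km): east 7 sin 201° = -2.51, north 7 cos 201° = -6.54
Leg 2 (150°, 8 km): east 8 sin 150° = 4.00, north 8 cos 150° = -6.93
Leg 3 (239°, 6 km): east 6 sin 239° = -5.14, north 6 cos 239° = -3.09
Net displacement: -3.65 east, -16.55 north. Direction back to start is (3.65, 16.55): bearing = atan2(3.65, 16.55) mod 360° = 12.44° ≈ 012°.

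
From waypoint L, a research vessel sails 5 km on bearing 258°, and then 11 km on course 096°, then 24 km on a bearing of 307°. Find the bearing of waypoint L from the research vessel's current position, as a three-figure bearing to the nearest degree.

Leg 1 (258°, 5 km): east 5 sin 258° = -4.89, north 5 cos 258° = -1.04
Leg 2 (096°, 11 km): east 11 sin 96° = 10.94, north 11 cos 96° = -1.15
Leg 3 (307°, 24 km): east 24 sin 307° = -19.17, north 24 cos 307° = 14.44
Net displacement: -13.12 east, 12.25 north. Direction back to start is (13.12, -12.25): bearing = atan2(13.12, -12.25) mod 360° = 133.05° ≈ 133°.

133°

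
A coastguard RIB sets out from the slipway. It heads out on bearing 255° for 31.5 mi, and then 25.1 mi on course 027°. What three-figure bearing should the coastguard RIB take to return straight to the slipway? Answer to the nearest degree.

Leg 1 (255°, 31.5 mi): east 31.5 sin 255° = -30.43, north 31.5 cos 255° = -8.15
Leg 2 (027°, 25.1 mi): east 25.1 sin 27° = 11.40, north 25.1 cos 27° = 22.36
Net displacement: -19.03 east, 14.21 north. Direction back to start is (19.03, -14.21): bearing = atan2(19.03, -14.21) mod 360° = 126.75° ≈ 127°.

127°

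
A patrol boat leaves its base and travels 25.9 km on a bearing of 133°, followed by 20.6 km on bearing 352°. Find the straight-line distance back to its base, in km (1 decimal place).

Leg 1 (133°, 25.9 km): east 25.9 sin 133° = 18.94, north 25.9 cos 133° = -17.66
Leg 2 (352°, 20.6 km): east 20.6 sin 352° = -2.87, north 20.6 cos 352° = 20.40
Net: 16.08 east, 2.74 north. Distance = √((16.08)² + (2.74)²) = 16.306 km.

16.3 km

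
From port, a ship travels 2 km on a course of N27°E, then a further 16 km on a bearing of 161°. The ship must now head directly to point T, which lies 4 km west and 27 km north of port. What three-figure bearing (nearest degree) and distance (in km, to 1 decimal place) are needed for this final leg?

Leg 1 (N27°E, 2 km): east 2 sin 27° = 0.91, north 2 cos 27° = 1.78
Leg 2 (161°, 16 km): east 16 sin 161° = 5.21, north 16 cos 161° = -15.13
Current position: (6.12, -13.35). Target: (-4, 27). Remaining: Δeast = -10.12, Δnorth = 40.35.
Bearing = atan2(-10.12, 40.35) mod 360° = 345.92°; distance = √((-10.12)² + (40.35)²) = 41.595 km.

346°, 41.6 km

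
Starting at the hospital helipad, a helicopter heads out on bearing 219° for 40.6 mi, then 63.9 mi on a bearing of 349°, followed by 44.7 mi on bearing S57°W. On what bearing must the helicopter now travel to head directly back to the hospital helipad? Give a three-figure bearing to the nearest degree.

095°

Leg 1 (219°, 40.6 mi): east 40.6 sin 219° = -25.55, north 40.6 cos 219° = -31.55
Leg 2 (349°, 63.9 mi): east 63.9 sin 349° = -12.19, north 63.9 cos 349° = 62.73
Leg 3 (S57°W, 44.7 mi): east 44.7 sin 237° = -37.49, north 44.7 cos 237° = -24.35
Net displacement: -75.23 east, 6.83 north. Direction back to start is (75.23, -6.83): bearing = atan2(75.23, -6.83) mod 360° = 95.19° ≈ 095°.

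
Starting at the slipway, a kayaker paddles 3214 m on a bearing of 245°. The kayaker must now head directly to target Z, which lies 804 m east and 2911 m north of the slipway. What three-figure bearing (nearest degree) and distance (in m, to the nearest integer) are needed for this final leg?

Leg 1 (245°, 3214 m): east 3214 sin 245° = -2912.87, north 3214 cos 245° = -1358.30
Current position: (-2912.87, -1358.30). Target: (804, 2911). Remaining: Δeast = 3716.87, Δnorth = 4269.30.
Bearing = atan2(3716.87, 4269.30) mod 360° = 41.04°; distance = √((3716.87)² + (4269.30)²) = 5660.568 m.

041°, 5661 m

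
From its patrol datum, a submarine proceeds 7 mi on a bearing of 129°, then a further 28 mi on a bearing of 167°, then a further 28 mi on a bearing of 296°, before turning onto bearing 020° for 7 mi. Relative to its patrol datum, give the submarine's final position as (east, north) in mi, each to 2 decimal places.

Leg 1 (129°, 7 mi): east 7 sin 129° = 5.44, north 7 cos 129° = -4.41
Leg 2 (167°, 28 mi): east 28 sin 167° = 6.30, north 28 cos 167° = -27.28
Leg 3 (296°, 28 mi): east 28 sin 296° = -25.17, north 28 cos 296° = 12.27
Leg 4 (020°, 7 mi): east 7 sin 20° = 2.39, north 7 cos 20° = 6.58
Summing: -11.03 mi east, -12.84 mi north → (-11.03, -12.84).

(-11.03, -12.84)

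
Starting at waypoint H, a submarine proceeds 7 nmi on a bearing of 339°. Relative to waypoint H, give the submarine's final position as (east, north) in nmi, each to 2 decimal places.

(-2.51, 6.54)

Leg 1 (339°, 7 nmi): east 7 sin 339° = -2.51, north 7 cos 339° = 6.54
Summing: -2.51 nmi east, 6.54 nmi north → (-2.51, 6.54).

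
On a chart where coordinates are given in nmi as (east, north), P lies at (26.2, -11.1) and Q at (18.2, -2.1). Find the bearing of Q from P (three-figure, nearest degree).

Δeast = 18.2 − 26.2 = -8.00; Δnorth = -2.1 − -11.1 = 9.00.
Bearing = atan2(Δeast, Δnorth) mod 360° = 318.37° ≈ 318°.

318°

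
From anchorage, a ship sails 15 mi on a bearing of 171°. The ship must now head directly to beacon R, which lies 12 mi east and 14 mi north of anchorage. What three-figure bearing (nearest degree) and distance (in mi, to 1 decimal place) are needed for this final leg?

Leg 1 (171°, 15 mi): east 15 sin 171° = 2.35, north 15 cos 171° = -14.82
Current position: (2.35, -14.82). Target: (12, 14). Remaining: Δeast = 9.65, Δnorth = 28.82.
Bearing = atan2(9.65, 28.82) mod 360° = 18.52°; distance = √((9.65)² + (28.82)²) = 30.389 mi.

019°, 30.4 mi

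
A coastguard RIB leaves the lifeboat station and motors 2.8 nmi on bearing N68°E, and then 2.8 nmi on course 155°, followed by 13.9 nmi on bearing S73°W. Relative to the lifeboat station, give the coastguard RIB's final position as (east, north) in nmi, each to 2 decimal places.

(-9.51, -5.55)

Leg 1 (N68°E, 2.8 nmi): east 2.8 sin 68° = 2.60, north 2.8 cos 68° = 1.05
Leg 2 (155°, 2.8 nmi): east 2.8 sin 155° = 1.18, north 2.8 cos 155° = -2.54
Leg 3 (S73°W, 13.9 nmi): east 13.9 sin 253° = -13.29, north 13.9 cos 253° = -4.06
Summing: -9.51 nmi east, -5.55 nmi north → (-9.51, -5.55).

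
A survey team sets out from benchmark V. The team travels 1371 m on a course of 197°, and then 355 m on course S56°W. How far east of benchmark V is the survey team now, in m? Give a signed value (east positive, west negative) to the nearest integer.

Leg 1 (197°, 1371 m): east 1371 sin 197° = -400.84, north 1371 cos 197° = -1311.09
Leg 2 (S56°W, 355 m): east 355 sin 236° = -294.31, north 355 cos 236° = -198.51
Net east component: -695.15 m.

-695 m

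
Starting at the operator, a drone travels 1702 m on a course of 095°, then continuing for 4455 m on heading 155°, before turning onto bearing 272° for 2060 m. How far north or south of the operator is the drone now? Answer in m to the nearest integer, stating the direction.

Leg 1 (095°, 1702 m): east 1702 sin 95° = 1695.52, north 1702 cos 95° = -148.34
Leg 2 (155°, 4455 m): east 4455 sin 155° = 1882.76, north 4455 cos 155° = -4037.60
Leg 3 (272°, 2060 m): east 2060 sin 272° = -2058.75, north 2060 cos 272° = 71.89
Net north component: -4114.05 m.

4114 m south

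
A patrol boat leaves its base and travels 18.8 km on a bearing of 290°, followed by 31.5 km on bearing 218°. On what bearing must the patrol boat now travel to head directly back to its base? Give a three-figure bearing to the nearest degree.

Leg 1 (290°, 18.8 km): east 18.8 sin 290° = -17.67, north 18.8 cos 290° = 6.43
Leg 2 (218°, 31.5 km): east 31.5 sin 218° = -19.39, north 31.5 cos 218° = -24.82
Net displacement: -37.06 east, -18.39 north. Direction back to start is (37.06, 18.39): bearing = atan2(37.06, 18.39) mod 360° = 63.61° ≈ 064°.

064°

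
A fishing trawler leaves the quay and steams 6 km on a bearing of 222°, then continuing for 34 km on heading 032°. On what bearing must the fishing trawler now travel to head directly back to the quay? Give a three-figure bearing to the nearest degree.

Leg 1 (222°, 6 km): east 6 sin 222° = -4.01, north 6 cos 222° = -4.46
Leg 2 (032°, 34 km): east 34 sin 32° = 18.02, north 34 cos 32° = 28.83
Net displacement: 14.00 east, 24.37 north. Direction back to start is (-14.00, -24.37): bearing = atan2(-14.00, -24.37) mod 360° = 209.88° ≈ 210°.

210°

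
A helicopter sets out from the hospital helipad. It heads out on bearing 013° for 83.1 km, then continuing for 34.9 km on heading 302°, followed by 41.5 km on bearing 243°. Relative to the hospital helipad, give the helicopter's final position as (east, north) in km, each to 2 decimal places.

(-47.88, 80.62)

Leg 1 (013°, 83.1 km): east 83.1 sin 13° = 18.69, north 83.1 cos 13° = 80.97
Leg 2 (302°, 34.9 km): east 34.9 sin 302° = -29.60, north 34.9 cos 302° = 18.49
Leg 3 (243°, 41.5 km): east 41.5 sin 243° = -36.98, north 41.5 cos 243° = -18.84
Summing: -47.88 km east, 80.62 km north → (-47.88, 80.62).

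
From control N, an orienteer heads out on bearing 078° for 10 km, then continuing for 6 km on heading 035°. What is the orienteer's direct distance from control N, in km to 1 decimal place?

Leg 1 (078°, 10 km): east 10 sin 78° = 9.78, north 10 cos 78° = 2.08
Leg 2 (035°, 6 km): east 6 sin 35° = 3.44, north 6 cos 35° = 4.91
Net: 13.22 east, 6.99 north. Distance = √((13.22)² + (6.99)²) = 14.959 km.

15.0 km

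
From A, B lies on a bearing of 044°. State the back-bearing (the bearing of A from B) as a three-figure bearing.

224°

Back-bearing = 044° + 180° = 224°.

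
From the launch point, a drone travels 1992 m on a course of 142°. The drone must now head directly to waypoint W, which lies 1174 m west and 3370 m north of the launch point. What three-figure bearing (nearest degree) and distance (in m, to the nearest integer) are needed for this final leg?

Leg 1 (142°, 1992 m): east 1992 sin 142° = 1226.40, north 1992 cos 142° = -1569.72
Current position: (1226.40, -1569.72). Target: (-1174, 3370). Remaining: Δeast = -2400.40, Δnorth = 4939.72.
Bearing = atan2(-2400.40, 4939.72) mod 360° = 334.08°; distance = √((-2400.40)² + (4939.72)²) = 5492.059 m.

334°, 5492 m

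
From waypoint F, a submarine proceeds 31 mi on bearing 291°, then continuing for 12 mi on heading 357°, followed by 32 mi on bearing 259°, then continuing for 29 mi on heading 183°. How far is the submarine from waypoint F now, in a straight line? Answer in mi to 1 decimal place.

63.6 mi

Leg 1 (291°, 31 mi): east 31 sin 291° = -28.94, north 31 cos 291° = 11.11
Leg 2 (357°, 12 mi): east 12 sin 357° = -0.63, north 12 cos 357° = 11.98
Leg 3 (259°, 32 mi): east 32 sin 259° = -31.41, north 32 cos 259° = -6.11
Leg 4 (183°, 29 mi): east 29 sin 183° = -1.52, north 29 cos 183° = -28.96
Net: -62.50 east, -11.97 north. Distance = √((-62.50)² + (-11.97)²) = 63.635 mi.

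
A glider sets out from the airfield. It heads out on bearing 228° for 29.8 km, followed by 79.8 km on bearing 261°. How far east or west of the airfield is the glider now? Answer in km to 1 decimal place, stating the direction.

101.0 km west

Leg 1 (228°, 29.8 km): east 29.8 sin 228° = -22.15, north 29.8 cos 228° = -19.94
Leg 2 (261°, 79.8 km): east 79.8 sin 261° = -78.82, north 79.8 cos 261° = -12.48
Net east component: -100.96 km.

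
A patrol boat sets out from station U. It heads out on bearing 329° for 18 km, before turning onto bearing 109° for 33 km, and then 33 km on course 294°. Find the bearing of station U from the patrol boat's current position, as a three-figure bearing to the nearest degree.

156°

Leg 1 (329°, 18 km): east 18 sin 329° = -9.27, north 18 cos 329° = 15.43
Leg 2 (109°, 33 km): east 33 sin 109° = 31.20, north 33 cos 109° = -10.74
Leg 3 (294°, 33 km): east 33 sin 294° = -30.15, north 33 cos 294° = 13.42
Net displacement: -8.22 east, 18.11 north. Direction back to start is (8.22, -18.11): bearing = atan2(8.22, -18.11) mod 360° = 155.60° ≈ 156°.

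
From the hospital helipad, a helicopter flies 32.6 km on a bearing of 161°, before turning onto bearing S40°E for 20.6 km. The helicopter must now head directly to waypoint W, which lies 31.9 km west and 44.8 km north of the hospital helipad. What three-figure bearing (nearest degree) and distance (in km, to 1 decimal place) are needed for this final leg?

Leg 1 (161°, 32.6 km): east 32.6 sin 161° = 10.61, north 32.6 cos 161° = -30.82
Leg 2 (S40°E, 20.6 km): east 20.6 sin 140° = 13.24, north 20.6 cos 140° = -15.78
Current position: (23.85, -46.60). Target: (-31.9, 44.8). Remaining: Δeast = -55.75, Δnorth = 91.40.
Bearing = atan2(-55.75, 91.40) mod 360° = 328.62°; distance = √((-55.75)² + (91.40)²) = 107.067 km.

329°, 107.1 km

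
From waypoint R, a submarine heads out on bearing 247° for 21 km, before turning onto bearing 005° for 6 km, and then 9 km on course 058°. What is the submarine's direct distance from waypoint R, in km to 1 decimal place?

Leg 1 (247°, 21 km): east 21 sin 247° = -19.33, north 21 cos 247° = -8.21
Leg 2 (005°, 6 km): east 6 sin 5° = 0.52, north 6 cos 5° = 5.98
Leg 3 (058°, 9 km): east 9 sin 58° = 7.63, north 9 cos 58° = 4.77
Net: -11.18 east, 2.54 north. Distance = √((-11.18)² + (2.54)²) = 11.460 km.

11.5 km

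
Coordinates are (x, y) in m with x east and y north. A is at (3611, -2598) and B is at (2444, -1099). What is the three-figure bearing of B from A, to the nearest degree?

Δeast = 2444 − 3611 = -1167.00; Δnorth = -1099 − -2598 = 1499.00.
Bearing = atan2(Δeast, Δnorth) mod 360° = 322.10° ≈ 322°.

322°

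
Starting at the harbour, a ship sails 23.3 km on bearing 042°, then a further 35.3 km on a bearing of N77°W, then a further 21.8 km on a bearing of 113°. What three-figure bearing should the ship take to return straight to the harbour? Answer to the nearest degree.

Leg 1 (042°, 23.3 km): east 23.3 sin 42° = 15.59, north 23.3 cos 42° = 17.32
Leg 2 (N77°W, 35.3 km): east 35.3 sin 283° = -34.40, north 35.3 cos 283° = 7.94
Leg 3 (113°, 21.8 km): east 21.8 sin 113° = 20.07, north 21.8 cos 113° = -8.52
Net displacement: 1.26 east, 16.74 north. Direction back to start is (-1.26, -16.74): bearing = atan2(-1.26, -16.74) mod 360° = 184.31° ≈ 184°.

184°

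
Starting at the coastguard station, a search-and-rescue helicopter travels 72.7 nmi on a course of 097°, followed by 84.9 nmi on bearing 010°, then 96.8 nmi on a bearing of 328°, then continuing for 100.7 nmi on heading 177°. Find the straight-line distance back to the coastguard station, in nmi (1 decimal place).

69.6 nmi

Leg 1 (097°, 72.7 nmi): east 72.7 sin 97° = 72.16, north 72.7 cos 97° = -8.86
Leg 2 (010°, 84.9 nmi): east 84.9 sin 10° = 14.74, north 84.9 cos 10° = 83.61
Leg 3 (328°, 96.8 nmi): east 96.8 sin 328° = -51.30, north 96.8 cos 328° = 82.09
Leg 4 (177°, 100.7 nmi): east 100.7 sin 177° = 5.27, north 100.7 cos 177° = -100.56
Net: 40.87 east, 56.28 north. Distance = √((40.87)² + (56.28)²) = 69.557 nmi.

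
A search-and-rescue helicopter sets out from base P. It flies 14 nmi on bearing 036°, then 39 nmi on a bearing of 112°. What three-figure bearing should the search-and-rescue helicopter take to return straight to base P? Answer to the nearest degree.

274°

Leg 1 (036°, 14 nmi): east 14 sin 36° = 8.23, north 14 cos 36° = 11.33
Leg 2 (112°, 39 nmi): east 39 sin 112° = 36.16, north 39 cos 112° = -14.61
Net displacement: 44.39 east, -3.28 north. Direction back to start is (-44.39, 3.28): bearing = atan2(-44.39, 3.28) mod 360° = 274.23° ≈ 274°.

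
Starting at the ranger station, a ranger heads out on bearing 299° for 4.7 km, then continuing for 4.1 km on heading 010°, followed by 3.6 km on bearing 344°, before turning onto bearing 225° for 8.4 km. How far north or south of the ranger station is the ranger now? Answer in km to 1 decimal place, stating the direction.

3.8 km north

Leg 1 (299°, 4.7 km): east 4.7 sin 299° = -4.11, north 4.7 cos 299° = 2.28
Leg 2 (010°, 4.1 km): east 4.1 sin 10° = 0.71, north 4.1 cos 10° = 4.04
Leg 3 (344°, 3.6 km): east 3.6 sin 344° = -0.99, north 3.6 cos 344° = 3.46
Leg 4 (225°, 8.4 km): east 8.4 sin 225° = -5.94, north 8.4 cos 225° = -5.94
Net north component: 3.84 km.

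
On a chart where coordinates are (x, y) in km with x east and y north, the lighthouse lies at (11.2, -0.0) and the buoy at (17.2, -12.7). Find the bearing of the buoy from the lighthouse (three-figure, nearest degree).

155°

Δeast = 17.2 − 11.2 = 6.00; Δnorth = -12.7 − -0.0 = -12.70.
Bearing = atan2(Δeast, Δnorth) mod 360° = 154.71° ≈ 155°.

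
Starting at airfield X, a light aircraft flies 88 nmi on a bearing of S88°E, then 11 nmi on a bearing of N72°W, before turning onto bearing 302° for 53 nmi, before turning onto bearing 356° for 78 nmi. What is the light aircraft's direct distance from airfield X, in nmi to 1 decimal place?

109.6 nmi

Leg 1 (S88°E, 88 nmi): east 88 sin 92° = 87.95, north 88 cos 92° = -3.07
Leg 2 (N72°W, 11 nmi): east 11 sin 288° = -10.46, north 11 cos 288° = 3.40
Leg 3 (302°, 53 nmi): east 53 sin 302° = -44.95, north 53 cos 302° = 28.09
Leg 4 (356°, 78 nmi): east 78 sin 356° = -5.44, north 78 cos 356° = 77.81
Net: 27.10 east, 106.22 north. Distance = √((27.10)² + (106.22)²) = 109.625 nmi.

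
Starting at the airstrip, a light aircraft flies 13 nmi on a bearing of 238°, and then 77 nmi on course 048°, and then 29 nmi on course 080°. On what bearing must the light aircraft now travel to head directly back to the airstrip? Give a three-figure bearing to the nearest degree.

Leg 1 (238°, 13 nmi): east 13 sin 238° = -11.02, north 13 cos 238° = -6.89
Leg 2 (048°, 77 nmi): east 77 sin 48° = 57.22, north 77 cos 48° = 51.52
Leg 3 (080°, 29 nmi): east 29 sin 80° = 28.56, north 29 cos 80° = 5.04
Net displacement: 74.76 east, 49.67 north. Direction back to start is (-74.76, -49.67): bearing = atan2(-74.76, -49.67) mod 360° = 236.40° ≈ 236°.

236°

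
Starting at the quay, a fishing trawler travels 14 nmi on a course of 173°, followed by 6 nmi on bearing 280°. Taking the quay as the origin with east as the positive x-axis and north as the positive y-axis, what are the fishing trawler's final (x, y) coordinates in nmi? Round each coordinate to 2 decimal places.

(-4.20, -12.85)

Leg 1 (173°, 14 nmi): east 14 sin 173° = 1.71, north 14 cos 173° = -13.90
Leg 2 (280°, 6 nmi): east 6 sin 280° = -5.91, north 6 cos 280° = 1.04
Summing: -4.20 nmi east, -12.85 nmi north → (-4.20, -12.85).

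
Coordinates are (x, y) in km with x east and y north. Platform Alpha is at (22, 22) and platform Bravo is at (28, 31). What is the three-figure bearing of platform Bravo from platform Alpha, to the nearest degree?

034°

Δeast = 28 − 22 = 6.00; Δnorth = 31 − 22 = 9.00.
Bearing = atan2(Δeast, Δnorth) mod 360° = 33.69° ≈ 034°.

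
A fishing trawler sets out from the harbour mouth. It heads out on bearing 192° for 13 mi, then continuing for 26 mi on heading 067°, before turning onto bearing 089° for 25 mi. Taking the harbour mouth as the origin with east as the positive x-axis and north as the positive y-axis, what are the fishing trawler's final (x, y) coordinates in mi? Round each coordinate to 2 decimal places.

(46.23, -2.12)

Leg 1 (192°, 13 mi): east 13 sin 192° = -2.70, north 13 cos 192° = -12.72
Leg 2 (067°, 26 mi): east 26 sin 67° = 23.93, north 26 cos 67° = 10.16
Leg 3 (089°, 25 mi): east 25 sin 89° = 25.00, north 25 cos 89° = 0.44
Summing: 46.23 mi east, -2.12 mi north → (46.23, -2.12).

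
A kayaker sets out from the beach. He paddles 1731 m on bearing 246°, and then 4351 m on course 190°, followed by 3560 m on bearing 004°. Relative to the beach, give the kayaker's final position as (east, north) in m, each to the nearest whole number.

Leg 1 (246°, 1731 m): east 1731 sin 246° = -1581.35, north 1731 cos 246° = -704.06
Leg 2 (190°, 4351 m): east 4351 sin 190° = -755.54, north 4351 cos 190° = -4284.90
Leg 3 (004°, 3560 m): east 3560 sin 4° = 248.33, north 3560 cos 4° = 3551.33
Summing: -2088.56 m east, -1437.63 m north → (-2089, -1438).

(-2089, -1438)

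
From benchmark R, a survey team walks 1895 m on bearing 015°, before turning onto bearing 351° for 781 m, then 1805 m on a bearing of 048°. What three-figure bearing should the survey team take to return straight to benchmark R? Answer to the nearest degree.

Leg 1 (015°, 1895 m): east 1895 sin 15° = 490.46, north 1895 cos 15° = 1830.43
Leg 2 (351°, 781 m): east 781 sin 351° = -122.18, north 781 cos 351° = 771.38
Leg 3 (048°, 1805 m): east 1805 sin 48° = 1341.38, north 1805 cos 48° = 1207.78
Net displacement: 1709.66 east, 3809.59 north. Direction back to start is (-1709.66, -3809.59): bearing = atan2(-1709.66, -3809.59) mod 360° = 204.17° ≈ 204°.

204°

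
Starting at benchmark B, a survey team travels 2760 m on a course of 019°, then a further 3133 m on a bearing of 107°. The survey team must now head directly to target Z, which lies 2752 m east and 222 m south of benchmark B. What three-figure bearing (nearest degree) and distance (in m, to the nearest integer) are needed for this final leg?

211°, 2231 m

Leg 1 (019°, 2760 m): east 2760 sin 19° = 898.57, north 2760 cos 19° = 2609.63
Leg 2 (107°, 3133 m): east 3133 sin 107° = 2996.10, north 3133 cos 107° = -916.00
Current position: (3894.67, 1693.63). Target: (2752, -222). Remaining: Δeast = -1142.67, Δnorth = -1915.63.
Bearing = atan2(-1142.67, -1915.63) mod 360° = 210.82°; distance = √((-1142.67)² + (-1915.63)²) = 2230.547 m.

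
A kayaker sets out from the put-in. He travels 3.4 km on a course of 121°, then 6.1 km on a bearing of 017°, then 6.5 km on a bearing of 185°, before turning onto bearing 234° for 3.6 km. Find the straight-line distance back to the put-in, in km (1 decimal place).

4.7 km

Leg 1 (121°, 3.4 km): east 3.4 sin 121° = 2.91, north 3.4 cos 121° = -1.75
Leg 2 (017°, 6.1 km): east 6.1 sin 17° = 1.78, north 6.1 cos 17° = 5.83
Leg 3 (185°, 6.5 km): east 6.5 sin 185° = -0.57, north 6.5 cos 185° = -6.48
Leg 4 (234°, 3.6 km): east 3.6 sin 234° = -2.91, north 3.6 cos 234° = -2.12
Net: 1.22 east, -4.51 north. Distance = √((1.22)² + (-4.51)²) = 4.671 km.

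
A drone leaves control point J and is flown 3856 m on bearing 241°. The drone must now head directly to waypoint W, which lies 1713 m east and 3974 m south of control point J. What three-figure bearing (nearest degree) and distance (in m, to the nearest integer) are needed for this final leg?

Leg 1 (241°, 3856 m): east 3856 sin 241° = -3372.53, north 3856 cos 241° = -1869.43
Current position: (-3372.53, -1869.43). Target: (1713, -3974). Remaining: Δeast = 5085.53, Δnorth = -2104.57.
Bearing = atan2(5085.53, -2104.57) mod 360° = 112.48°; distance = √((5085.53)² + (-2104.57)²) = 5503.806 m.

112°, 5504 m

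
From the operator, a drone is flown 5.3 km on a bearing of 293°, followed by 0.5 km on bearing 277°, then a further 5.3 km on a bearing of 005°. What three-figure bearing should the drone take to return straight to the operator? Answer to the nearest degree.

Leg 1 (293°, 5.3 km): east 5.3 sin 293° = -4.88, north 5.3 cos 293° = 2.07
Leg 2 (277°, 0.5 km): east 0.5 sin 277° = -0.50, north 0.5 cos 277° = 0.06
Leg 3 (005°, 5.3 km): east 5.3 sin 5° = 0.46, north 5.3 cos 5° = 5.28
Net displacement: -4.91 east, 7.41 north. Direction back to start is (4.91, -7.41): bearing = atan2(4.91, -7.41) mod 360° = 146.46° ≈ 146°.

146°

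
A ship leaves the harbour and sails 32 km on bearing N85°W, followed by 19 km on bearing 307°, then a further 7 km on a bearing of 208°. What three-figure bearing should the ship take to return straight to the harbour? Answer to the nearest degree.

Leg 1 (N85°W, 32 km): east 32 sin 275° = -31.88, north 32 cos 275° = 2.79
Leg 2 (307°, 19 km): east 19 sin 307° = -15.17, north 19 cos 307° = 11.43
Leg 3 (208°, 7 km): east 7 sin 208° = -3.29, north 7 cos 208° = -6.18
Net displacement: -50.34 east, 8.04 north. Direction back to start is (50.34, -8.04): bearing = atan2(50.34, -8.04) mod 360° = 99.08° ≈ 099°.

099°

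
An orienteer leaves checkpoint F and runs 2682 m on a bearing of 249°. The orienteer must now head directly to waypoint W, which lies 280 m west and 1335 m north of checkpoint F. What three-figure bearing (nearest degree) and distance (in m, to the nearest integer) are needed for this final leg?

Leg 1 (249°, 2682 m): east 2682 sin 249° = -2503.86, north 2682 cos 249° = -961.14
Current position: (-2503.86, -961.14). Target: (-280, 1335). Remaining: Δeast = 2223.86, Δnorth = 2296.14.
Bearing = atan2(2223.86, 2296.14) mod 360° = 44.08°; distance = √((2223.86)² + (2296.14)²) = 3196.535 m.

044°, 3197 m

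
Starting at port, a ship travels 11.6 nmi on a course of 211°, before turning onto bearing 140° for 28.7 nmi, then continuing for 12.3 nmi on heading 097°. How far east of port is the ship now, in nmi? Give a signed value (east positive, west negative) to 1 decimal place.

Leg 1 (211°, 11.6 nmi): east 11.6 sin 211° = -5.97, north 11.6 cos 211° = -9.94
Leg 2 (140°, 28.7 nmi): east 28.7 sin 140° = 18.45, north 28.7 cos 140° = -21.99
Leg 3 (097°, 12.3 nmi): east 12.3 sin 97° = 12.21, north 12.3 cos 97° = -1.50
Net east component: 24.68 nmi.

24.7 nmi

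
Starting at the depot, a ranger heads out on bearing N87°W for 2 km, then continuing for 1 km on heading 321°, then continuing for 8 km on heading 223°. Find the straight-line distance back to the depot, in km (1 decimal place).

9.5 km

Leg 1 (N87°W, 2 km): east 2 sin 273° = -2.00, north 2 cos 273° = 0.10
Leg 2 (321°, 1 km): east 1 sin 321° = -0.63, north 1 cos 321° = 0.78
Leg 3 (223°, 8 km): east 8 sin 223° = -5.46, north 8 cos 223° = -5.85
Net: -8.08 east, -4.97 north. Distance = √((-8.08)² + (-4.97)²) = 9.488 km.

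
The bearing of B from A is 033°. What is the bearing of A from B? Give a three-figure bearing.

213°

Back-bearing = 033° + 180° = 213°.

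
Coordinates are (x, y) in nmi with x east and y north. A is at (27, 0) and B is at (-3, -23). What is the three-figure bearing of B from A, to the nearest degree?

233°

Δeast = -3 − 27 = -30.00; Δnorth = -23 − 0 = -23.00.
Bearing = atan2(Δeast, Δnorth) mod 360° = 232.52° ≈ 233°.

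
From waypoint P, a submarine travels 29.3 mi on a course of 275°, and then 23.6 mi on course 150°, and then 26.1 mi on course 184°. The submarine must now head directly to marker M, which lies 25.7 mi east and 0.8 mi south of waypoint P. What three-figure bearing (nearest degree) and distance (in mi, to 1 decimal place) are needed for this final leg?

046°, 62.3 mi

Leg 1 (275°, 29.3 mi): east 29.3 sin 275° = -29.19, north 29.3 cos 275° = 2.55
Leg 2 (150°, 23.6 mi): east 23.6 sin 150° = 11.80, north 23.6 cos 150° = -20.44
Leg 3 (184°, 26.1 mi): east 26.1 sin 184° = -1.82, north 26.1 cos 184° = -26.04
Current position: (-19.21, -43.92). Target: (25.7, -0.8). Remaining: Δeast = 44.91, Δnorth = 43.12.
Bearing = atan2(44.91, 43.12) mod 360° = 46.16°; distance = √((44.91)² + (43.12)²) = 62.260 mi.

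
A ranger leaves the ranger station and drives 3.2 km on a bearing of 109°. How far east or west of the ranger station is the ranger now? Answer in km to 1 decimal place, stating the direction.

Leg 1 (109°, 3.2 km): east 3.2 sin 109° = 3.03, north 3.2 cos 109° = -1.04
Net east component: 3.03 km.

3.0 km east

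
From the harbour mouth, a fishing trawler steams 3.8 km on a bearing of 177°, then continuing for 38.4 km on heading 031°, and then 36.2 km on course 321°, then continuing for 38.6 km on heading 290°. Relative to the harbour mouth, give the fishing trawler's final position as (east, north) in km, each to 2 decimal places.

(-39.08, 70.46)

Leg 1 (177°, 3.8 km): east 3.8 sin 177° = 0.20, north 3.8 cos 177° = -3.79
Leg 2 (031°, 38.4 km): east 38.4 sin 31° = 19.78, north 38.4 cos 31° = 32.92
Leg 3 (321°, 36.2 km): east 36.2 sin 321° = -22.78, north 36.2 cos 321° = 28.13
Leg 4 (290°, 38.6 km): east 38.6 sin 290° = -36.27, north 38.6 cos 290° = 13.20
Summing: -39.08 km east, 70.46 km north → (-39.08, 70.46).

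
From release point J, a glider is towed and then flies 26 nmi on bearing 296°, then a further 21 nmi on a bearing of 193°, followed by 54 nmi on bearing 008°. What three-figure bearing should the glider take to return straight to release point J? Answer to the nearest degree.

Leg 1 (296°, 26 nmi): east 26 sin 296° = -23.37, north 26 cos 296° = 11.40
Leg 2 (193°, 21 nmi): east 21 sin 193° = -4.72, north 21 cos 193° = -20.46
Leg 3 (008°, 54 nmi): east 54 sin 8° = 7.52, north 54 cos 8° = 53.47
Net displacement: -20.58 east, 44.41 north. Direction back to start is (20.58, -44.41): bearing = atan2(20.58, -44.41) mod 360° = 155.14° ≈ 155°.

155°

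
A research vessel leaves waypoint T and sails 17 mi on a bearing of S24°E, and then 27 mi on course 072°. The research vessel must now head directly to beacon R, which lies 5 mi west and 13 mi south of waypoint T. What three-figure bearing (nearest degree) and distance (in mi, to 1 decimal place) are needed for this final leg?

Leg 1 (S24°E, 17 mi): east 17 sin 156° = 6.91, north 17 cos 156° = -15.53
Leg 2 (072°, 27 mi): east 27 sin 72° = 25.68, north 27 cos 72° = 8.34
Current position: (32.59, -7.19). Target: (-5, -13). Remaining: Δeast = -37.59, Δnorth = -5.81.
Bearing = atan2(-37.59, -5.81) mod 360° = 261.21°; distance = √((-37.59)² + (-5.81)²) = 38.040 mi.

261°, 38.0 mi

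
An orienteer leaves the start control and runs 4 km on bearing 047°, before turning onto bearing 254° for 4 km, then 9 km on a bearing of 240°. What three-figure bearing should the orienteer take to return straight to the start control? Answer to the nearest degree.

072°

Leg 1 (047°, 4 km): east 4 sin 47° = 2.93, north 4 cos 47° = 2.73
Leg 2 (254°, 4 km): east 4 sin 254° = -3.85, north 4 cos 254° = -1.10
Leg 3 (240°, 9 km): east 9 sin 240° = -7.79, north 9 cos 240° = -4.50
Net displacement: -8.71 east, -2.87 north. Direction back to start is (8.71, 2.87): bearing = atan2(8.71, 2.87) mod 360° = 71.74° ≈ 072°.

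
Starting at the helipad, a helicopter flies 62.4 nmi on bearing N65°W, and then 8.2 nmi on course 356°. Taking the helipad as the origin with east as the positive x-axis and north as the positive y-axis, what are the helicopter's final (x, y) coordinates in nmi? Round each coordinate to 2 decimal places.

Leg 1 (N65°W, 62.4 nmi): east 62.4 sin 295° = -56.55, north 62.4 cos 295° = 26.37
Leg 2 (356°, 8.2 nmi): east 8.2 sin 356° = -0.57, north 8.2 cos 356° = 8.18
Summing: -57.13 nmi east, 34.55 nmi north → (-57.13, 34.55).

(-57.13, 34.55)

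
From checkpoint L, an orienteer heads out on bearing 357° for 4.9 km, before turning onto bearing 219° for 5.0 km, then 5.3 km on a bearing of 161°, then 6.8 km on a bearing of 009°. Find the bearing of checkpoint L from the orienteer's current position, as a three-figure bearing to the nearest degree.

167°

Leg 1 (357°, 4.9 km): east 4.9 sin 357° = -0.26, north 4.9 cos 357° = 4.89
Leg 2 (219°, 5.0 km): east 5.0 sin 219° = -3.15, north 5.0 cos 219° = -3.89
Leg 3 (161°, 5.3 km): east 5.3 sin 161° = 1.73, north 5.3 cos 161° = -5.01
Leg 4 (009°, 6.8 km): east 6.8 sin 9° = 1.06, north 6.8 cos 9° = 6.72
Net displacement: -0.61 east, 2.71 north. Direction back to start is (0.61, -2.71): bearing = atan2(0.61, -2.71) mod 360° = 167.25° ≈ 167°.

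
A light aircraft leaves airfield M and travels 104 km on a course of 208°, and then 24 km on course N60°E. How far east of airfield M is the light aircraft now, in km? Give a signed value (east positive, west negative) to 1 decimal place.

-28.0 km

Leg 1 (208°, 104 km): east 104 sin 208° = -48.83, north 104 cos 208° = -91.83
Leg 2 (N60°E, 24 km): east 24 sin 60° = 20.78, north 24 cos 60° = 12.00
Net east component: -28.04 km.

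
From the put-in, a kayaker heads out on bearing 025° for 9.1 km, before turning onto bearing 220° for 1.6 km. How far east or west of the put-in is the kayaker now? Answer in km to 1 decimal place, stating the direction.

Leg 1 (025°, 9.1 km): east 9.1 sin 25° = 3.85, north 9.1 cos 25° = 8.25
Leg 2 (220°, 1.6 km): east 1.6 sin 220° = -1.03, north 1.6 cos 220° = -1.23
Net east component: 2.82 km.

2.8 km east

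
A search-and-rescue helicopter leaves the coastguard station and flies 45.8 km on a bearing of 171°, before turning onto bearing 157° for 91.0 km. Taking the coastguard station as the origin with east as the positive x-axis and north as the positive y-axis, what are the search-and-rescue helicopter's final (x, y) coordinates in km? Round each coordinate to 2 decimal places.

(42.72, -129.00)

Leg 1 (171°, 45.8 km): east 45.8 sin 171° = 7.16, north 45.8 cos 171° = -45.24
Leg 2 (157°, 91.0 km): east 91.0 sin 157° = 35.56, north 91.0 cos 157° = -83.77
Summing: 42.72 km east, -129.00 km north → (42.72, -129.00).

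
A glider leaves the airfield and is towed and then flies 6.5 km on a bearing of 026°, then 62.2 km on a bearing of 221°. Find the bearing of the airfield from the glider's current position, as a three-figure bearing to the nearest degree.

043°

Leg 1 (026°, 6.5 km): east 6.5 sin 26° = 2.85, north 6.5 cos 26° = 5.84
Leg 2 (221°, 62.2 km): east 62.2 sin 221° = -40.81, north 62.2 cos 221° = -46.94
Net displacement: -37.96 east, -41.10 north. Direction back to start is (37.96, 41.10): bearing = atan2(37.96, 41.10) mod 360° = 42.72° ≈ 043°.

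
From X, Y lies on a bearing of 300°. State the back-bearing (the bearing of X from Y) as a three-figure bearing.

Back-bearing = 300° − 180° = 120°.

120°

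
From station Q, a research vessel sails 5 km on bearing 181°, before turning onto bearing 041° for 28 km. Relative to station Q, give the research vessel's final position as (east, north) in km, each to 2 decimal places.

(18.28, 16.13)

Leg 1 (181°, 5 km): east 5 sin 181° = -0.09, north 5 cos 181° = -5.00
Leg 2 (041°, 28 km): east 28 sin 41° = 18.37, north 28 cos 41° = 21.13
Summing: 18.28 km east, 16.13 km north → (18.28, 16.13).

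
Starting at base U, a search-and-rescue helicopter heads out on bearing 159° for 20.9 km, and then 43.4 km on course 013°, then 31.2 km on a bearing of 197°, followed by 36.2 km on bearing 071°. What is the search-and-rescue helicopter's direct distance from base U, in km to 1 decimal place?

42.6 km

Leg 1 (159°, 20.9 km): east 20.9 sin 159° = 7.49, north 20.9 cos 159° = -19.51
Leg 2 (013°, 43.4 km): east 43.4 sin 13° = 9.76, north 43.4 cos 13° = 42.29
Leg 3 (197°, 31.2 km): east 31.2 sin 197° = -9.12, north 31.2 cos 197° = -29.84
Leg 4 (071°, 36.2 km): east 36.2 sin 71° = 34.23, north 36.2 cos 71° = 11.79
Net: 42.36 east, 4.72 north. Distance = √((42.36)² + (4.72)²) = 42.621 km.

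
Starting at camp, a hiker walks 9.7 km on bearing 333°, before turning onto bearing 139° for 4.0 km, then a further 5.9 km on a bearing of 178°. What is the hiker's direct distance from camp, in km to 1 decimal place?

Leg 1 (333°, 9.7 km): east 9.7 sin 333° = -4.40, north 9.7 cos 333° = 8.64
Leg 2 (139°, 4.0 km): east 4.0 sin 139° = 2.62, north 4.0 cos 139° = -3.02
Leg 3 (178°, 5.9 km): east 5.9 sin 178° = 0.21, north 5.9 cos 178° = -5.90
Net: -1.57 east, -0.27 north. Distance = √((-1.57)² + (-0.27)²) = 1.597 km.

1.6 km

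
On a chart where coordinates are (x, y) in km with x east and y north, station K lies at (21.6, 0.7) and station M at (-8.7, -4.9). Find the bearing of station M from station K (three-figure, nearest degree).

Δeast = -8.7 − 21.6 = -30.30; Δnorth = -4.9 − 0.7 = -5.60.
Bearing = atan2(Δeast, Δnorth) mod 360° = 259.53° ≈ 260°.

260°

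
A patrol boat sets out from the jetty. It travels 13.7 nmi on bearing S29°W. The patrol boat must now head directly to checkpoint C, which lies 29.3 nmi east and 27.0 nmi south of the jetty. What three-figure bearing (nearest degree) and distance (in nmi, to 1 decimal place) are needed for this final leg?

Leg 1 (S29°W, 13.7 nmi): east 13.7 sin 209° = -6.64, north 13.7 cos 209° = -11.98
Current position: (-6.64, -11.98). Target: (29.3, -27.0). Remaining: Δeast = 35.94, Δnorth = -15.02.
Bearing = atan2(35.94, -15.02) mod 360° = 112.68°; distance = √((35.94)² + (-15.02)²) = 38.953 nmi.

113°, 39.0 nmi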